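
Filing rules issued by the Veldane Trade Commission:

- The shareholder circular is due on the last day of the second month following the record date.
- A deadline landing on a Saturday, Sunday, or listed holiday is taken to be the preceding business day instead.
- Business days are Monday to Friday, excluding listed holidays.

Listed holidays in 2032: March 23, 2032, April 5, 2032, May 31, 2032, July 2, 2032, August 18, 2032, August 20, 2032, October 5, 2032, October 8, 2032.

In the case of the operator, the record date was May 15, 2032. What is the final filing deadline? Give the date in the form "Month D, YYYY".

2 months after May 15, 2032 is July 2032; that month ends on July 31, 2032.
Because July 31, 2032 is a Saturday, the deadline becomes July 30, 2032 (Friday).
The final due date is July 30, 2032.

July 30, 2032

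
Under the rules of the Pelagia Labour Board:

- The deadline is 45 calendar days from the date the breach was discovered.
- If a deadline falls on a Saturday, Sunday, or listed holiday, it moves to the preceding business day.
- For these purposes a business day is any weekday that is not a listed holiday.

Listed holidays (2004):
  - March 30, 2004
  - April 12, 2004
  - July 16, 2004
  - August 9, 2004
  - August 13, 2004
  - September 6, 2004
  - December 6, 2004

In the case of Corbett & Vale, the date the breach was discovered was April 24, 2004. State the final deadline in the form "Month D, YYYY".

45 calendar days after April 24, 2004 is June 8, 2004.
June 8, 2004 is a Tuesday and not a listed holiday, so it stands.
The final due date is June 8, 2004.

June 8, 2004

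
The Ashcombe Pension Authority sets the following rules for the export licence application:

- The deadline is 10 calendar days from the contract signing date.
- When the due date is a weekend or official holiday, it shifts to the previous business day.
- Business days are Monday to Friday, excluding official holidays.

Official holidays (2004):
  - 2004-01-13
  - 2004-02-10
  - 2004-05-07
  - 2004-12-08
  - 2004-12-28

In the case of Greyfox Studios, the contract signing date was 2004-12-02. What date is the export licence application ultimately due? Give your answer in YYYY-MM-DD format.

2004-12-10

Adding 10 calendar days to 2004-12-02 gives 2004-12-12.
2004-12-12 falls on a Sunday. Rolling to the preceding business day gives 2004-12-10, a Friday.
So the filing is due 2004-12-10.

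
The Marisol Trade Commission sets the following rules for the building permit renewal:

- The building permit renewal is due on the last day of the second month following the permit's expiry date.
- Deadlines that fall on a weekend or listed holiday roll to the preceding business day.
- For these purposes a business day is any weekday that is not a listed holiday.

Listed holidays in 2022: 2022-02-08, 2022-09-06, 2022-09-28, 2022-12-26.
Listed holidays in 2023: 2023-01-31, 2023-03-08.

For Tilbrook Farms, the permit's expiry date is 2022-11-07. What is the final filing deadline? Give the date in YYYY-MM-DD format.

2023-01-30

The second month after 2022-11-07 is January 2023, whose last day is 2023-01-31.
2023-01-31 is a listed holiday; the preceding business day is 2023-01-30 (Monday).
Final deadline: 2023-01-30.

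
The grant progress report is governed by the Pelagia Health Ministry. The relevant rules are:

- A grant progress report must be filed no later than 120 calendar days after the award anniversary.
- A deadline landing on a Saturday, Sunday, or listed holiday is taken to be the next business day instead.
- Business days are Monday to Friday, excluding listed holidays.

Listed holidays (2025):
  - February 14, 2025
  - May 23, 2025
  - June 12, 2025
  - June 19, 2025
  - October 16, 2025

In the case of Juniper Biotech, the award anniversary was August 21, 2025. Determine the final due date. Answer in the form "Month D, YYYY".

December 19, 2025

Trigger date August 21, 2025 + 120 calendar days = December 19, 2025.
Since December 19, 2025 is a Friday and not a holiday, the date is unchanged.
The final due date is December 19, 2025.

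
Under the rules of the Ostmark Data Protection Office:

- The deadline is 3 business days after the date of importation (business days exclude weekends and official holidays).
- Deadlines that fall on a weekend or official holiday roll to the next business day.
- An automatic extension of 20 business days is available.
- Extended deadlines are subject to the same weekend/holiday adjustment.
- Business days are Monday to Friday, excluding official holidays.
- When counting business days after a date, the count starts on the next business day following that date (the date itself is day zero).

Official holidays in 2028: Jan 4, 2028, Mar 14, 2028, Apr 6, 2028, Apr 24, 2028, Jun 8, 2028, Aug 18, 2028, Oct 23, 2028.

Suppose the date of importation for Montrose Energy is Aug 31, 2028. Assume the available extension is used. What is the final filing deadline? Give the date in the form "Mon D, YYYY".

Oct 3, 2028

Counting 3 business days after Aug 31, 2028 (skipping weekends and listed holidays) reaches Sep 5, 2028.
Sep 5, 2028 (Tuesday) is already a business day.
The 20-business-day extension runs from Sep 5, 2028 to Oct 3, 2028.
Oct 3, 2028 falls on a Tuesday, which is a business day, so no adjustment is needed.
Deadline: Oct 3, 2028.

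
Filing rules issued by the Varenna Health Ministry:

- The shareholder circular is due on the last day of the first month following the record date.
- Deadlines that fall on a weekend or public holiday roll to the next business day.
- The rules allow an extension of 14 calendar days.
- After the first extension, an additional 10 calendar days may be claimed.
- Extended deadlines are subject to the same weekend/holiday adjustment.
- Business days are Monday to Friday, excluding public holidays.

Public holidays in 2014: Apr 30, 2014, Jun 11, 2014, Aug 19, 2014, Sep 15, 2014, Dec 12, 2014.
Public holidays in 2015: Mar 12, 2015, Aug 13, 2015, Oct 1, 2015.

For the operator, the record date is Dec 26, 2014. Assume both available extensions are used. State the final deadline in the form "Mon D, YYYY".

1 month after Dec 26, 2014 is January 2015; that month ends on Jan 31, 2015.
Jan 31, 2015 falls on a Saturday. Rolling to the next business day gives Feb 2, 2015, a Monday.
Add the 14 calendar-day extension to Feb 2, 2015: Feb 16, 2015.
Feb 16, 2015 (Monday) is already a business day.
Applying the 10-calendar-day extension: Feb 16, 2015 + 10 days = Feb 26, 2015.
Feb 26, 2015 falls on a Thursday, which is a business day, so no adjustment is needed.
Final deadline: Feb 26, 2015.

Feb 26, 2015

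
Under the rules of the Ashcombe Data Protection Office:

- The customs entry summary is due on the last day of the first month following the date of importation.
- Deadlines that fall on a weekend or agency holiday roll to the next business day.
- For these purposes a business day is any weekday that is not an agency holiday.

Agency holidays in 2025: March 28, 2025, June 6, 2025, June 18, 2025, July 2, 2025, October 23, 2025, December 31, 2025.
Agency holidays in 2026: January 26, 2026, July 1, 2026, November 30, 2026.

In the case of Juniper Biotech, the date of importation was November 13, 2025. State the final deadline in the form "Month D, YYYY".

The first month after November 13, 2025 is December 2025, whose last day is December 31, 2025.
December 31, 2025 is a listed holiday, so it moves to the next business day, January 1, 2026 (Thursday).
Deadline: January 1, 2026.

January 1, 2026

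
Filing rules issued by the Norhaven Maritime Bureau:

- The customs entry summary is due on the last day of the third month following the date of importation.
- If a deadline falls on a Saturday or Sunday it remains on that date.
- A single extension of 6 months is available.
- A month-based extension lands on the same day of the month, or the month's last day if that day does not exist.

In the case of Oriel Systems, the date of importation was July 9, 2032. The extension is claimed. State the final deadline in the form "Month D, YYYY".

April 30, 2033

3 months after July 9, 2032 falls in October 2032; the last day of that month is October 31, 2032.
October 31, 2032 falls on a Sunday. The rules make no weekend/holiday allowance, so it remains October 31, 2032.
The 6 months extension carries October 31, 2032 to April 30, 2033 (day 31 does not exist in April, so the month's last day is used).
No adjustment is made for weekends or holidays, so April 30, 2033 stands.
Deadline: April 30, 2033.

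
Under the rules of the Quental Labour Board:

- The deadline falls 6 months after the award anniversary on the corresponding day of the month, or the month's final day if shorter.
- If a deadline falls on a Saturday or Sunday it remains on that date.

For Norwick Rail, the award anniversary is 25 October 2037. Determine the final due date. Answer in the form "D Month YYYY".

Moving 6 months forward from 25 October 2037 on the corresponding day gives 25 April 2038.
No adjustment is made for weekends or holidays, so 25 April 2038 stands.
The final due date is 25 April 2038.

25 April 2038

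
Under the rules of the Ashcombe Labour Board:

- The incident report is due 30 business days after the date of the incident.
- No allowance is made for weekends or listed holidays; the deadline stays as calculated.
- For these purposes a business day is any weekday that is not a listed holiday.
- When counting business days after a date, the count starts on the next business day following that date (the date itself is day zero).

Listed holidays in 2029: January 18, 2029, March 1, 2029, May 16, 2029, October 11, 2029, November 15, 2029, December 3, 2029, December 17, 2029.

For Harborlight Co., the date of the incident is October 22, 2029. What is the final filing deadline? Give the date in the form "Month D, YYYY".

December 5, 2029

30 business days after October 22, 2029, excluding weekends and holidays, is December 5, 2029.
No adjustment is made for weekends or holidays, so December 5, 2029 stands.
The final due date is December 5, 2029.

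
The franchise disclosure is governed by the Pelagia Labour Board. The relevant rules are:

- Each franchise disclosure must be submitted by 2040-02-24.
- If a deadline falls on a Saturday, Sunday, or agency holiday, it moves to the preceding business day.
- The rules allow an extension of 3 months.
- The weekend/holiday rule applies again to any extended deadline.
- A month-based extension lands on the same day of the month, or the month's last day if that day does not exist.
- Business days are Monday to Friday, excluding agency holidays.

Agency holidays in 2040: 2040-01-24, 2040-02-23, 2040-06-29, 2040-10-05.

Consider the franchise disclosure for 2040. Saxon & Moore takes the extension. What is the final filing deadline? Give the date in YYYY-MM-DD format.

The statutory due date is 2040-02-24.
2040-02-24 is a Friday and not a listed holiday, so it stands.
Applying the 3 months extension: 3 months after 2040-02-24 is 2040-05-24.
Since 2040-05-24 is a Thursday and not a holiday, the date is unchanged.
The final due date is 2040-05-24.

2040-05-24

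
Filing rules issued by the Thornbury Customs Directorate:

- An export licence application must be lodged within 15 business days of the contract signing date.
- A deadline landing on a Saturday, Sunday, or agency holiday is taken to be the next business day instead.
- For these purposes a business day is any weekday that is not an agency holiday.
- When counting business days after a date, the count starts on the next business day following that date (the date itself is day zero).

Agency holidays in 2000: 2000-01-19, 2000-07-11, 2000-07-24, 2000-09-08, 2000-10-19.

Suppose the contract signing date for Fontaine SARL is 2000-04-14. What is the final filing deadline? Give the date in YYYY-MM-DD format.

2000-05-05

Starting the day after 2000-04-14 and counting 15 business days lands on 2000-05-05.
2000-05-05 is a Friday and not a listed holiday, so it stands.
The final due date is 2000-05-05.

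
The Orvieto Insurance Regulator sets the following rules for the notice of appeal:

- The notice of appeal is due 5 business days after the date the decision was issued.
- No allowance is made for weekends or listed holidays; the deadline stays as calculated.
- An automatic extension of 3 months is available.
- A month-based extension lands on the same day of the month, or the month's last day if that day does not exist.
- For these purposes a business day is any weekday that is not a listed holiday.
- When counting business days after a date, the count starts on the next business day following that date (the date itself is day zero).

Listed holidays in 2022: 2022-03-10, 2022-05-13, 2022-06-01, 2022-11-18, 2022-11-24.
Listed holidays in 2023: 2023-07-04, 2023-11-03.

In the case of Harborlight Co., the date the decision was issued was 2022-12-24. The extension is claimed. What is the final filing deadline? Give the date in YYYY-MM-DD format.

Starting the day after 2022-12-24 and counting 5 business days lands on 2022-12-30.
No adjustment is made for weekends or holidays, so 2022-12-30 stands.
Add 3 months to 2022-12-30: 2023-03-30.
No adjustment is made for weekends or holidays, so 2023-03-30 stands.
So the filing is due 2023-03-30.

2023-03-30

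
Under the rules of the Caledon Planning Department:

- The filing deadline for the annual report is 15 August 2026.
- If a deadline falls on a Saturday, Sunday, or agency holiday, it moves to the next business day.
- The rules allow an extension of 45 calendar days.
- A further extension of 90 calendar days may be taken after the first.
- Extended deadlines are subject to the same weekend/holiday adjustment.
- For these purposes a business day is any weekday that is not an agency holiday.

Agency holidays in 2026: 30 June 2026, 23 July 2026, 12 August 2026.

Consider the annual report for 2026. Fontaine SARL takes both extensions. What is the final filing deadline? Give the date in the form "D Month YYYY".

Start from the fixed due date, 15 August 2026.
15 August 2026 is a Saturday, so it moves to the next business day, 17 August 2026 (Monday).
Applying the 45-calendar-day extension: 17 August 2026 + 45 days = 1 October 2026.
Since 1 October 2026 is a Thursday and not a holiday, the date is unchanged.
With the 90-day extension, 1 October 2026 becomes 30 December 2026.
30 December 2026 (Wednesday) is already a business day.
The final due date is 30 December 2026.

30 December 2026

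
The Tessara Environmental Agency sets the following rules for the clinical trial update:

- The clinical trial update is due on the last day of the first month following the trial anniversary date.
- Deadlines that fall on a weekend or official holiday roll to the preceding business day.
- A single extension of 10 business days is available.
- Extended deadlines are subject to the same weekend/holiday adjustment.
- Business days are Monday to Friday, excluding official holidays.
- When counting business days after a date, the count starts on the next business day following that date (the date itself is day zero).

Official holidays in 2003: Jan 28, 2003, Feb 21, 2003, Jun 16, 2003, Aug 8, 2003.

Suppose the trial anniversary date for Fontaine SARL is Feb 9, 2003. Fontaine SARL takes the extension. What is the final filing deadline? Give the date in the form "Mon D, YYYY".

Apr 14, 2003

1 month after Feb 9, 2003 is March 2003; that month ends on Mar 31, 2003.
Mar 31, 2003 (Monday) is already a business day.
Applying the 10-business-day extension: 10 business days after Mar 31, 2003 is Apr 14, 2003.
Apr 14, 2003 (Monday) is already a business day.
So the filing is due Apr 14, 2003.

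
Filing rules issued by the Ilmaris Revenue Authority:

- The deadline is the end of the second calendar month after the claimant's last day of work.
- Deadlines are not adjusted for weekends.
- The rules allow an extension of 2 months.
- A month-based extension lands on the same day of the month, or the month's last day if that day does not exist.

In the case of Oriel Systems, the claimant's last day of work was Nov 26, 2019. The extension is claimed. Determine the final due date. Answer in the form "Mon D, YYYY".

Mar 31, 2020

The second month after Nov 26, 2019 is January 2020, whose last day is Jan 31, 2020.
Jan 31, 2020 is a Friday; no weekend or holiday adjustment applies.
Add 2 months to Jan 31, 2020: Mar 31, 2020.
No adjustment is made for weekends or holidays, so Mar 31, 2020 stands.
Deadline: Mar 31, 2020.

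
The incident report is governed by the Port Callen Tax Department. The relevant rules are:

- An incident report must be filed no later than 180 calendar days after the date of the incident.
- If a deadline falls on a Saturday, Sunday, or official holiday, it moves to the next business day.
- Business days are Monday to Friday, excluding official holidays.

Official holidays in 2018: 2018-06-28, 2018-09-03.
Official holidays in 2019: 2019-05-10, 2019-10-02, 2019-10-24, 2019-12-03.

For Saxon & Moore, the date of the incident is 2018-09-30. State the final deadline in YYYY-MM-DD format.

2019-03-29

Adding 180 calendar days to 2018-09-30 gives 2019-03-29.
2019-03-29 (Friday) is already a business day.
Deadline: 2019-03-29.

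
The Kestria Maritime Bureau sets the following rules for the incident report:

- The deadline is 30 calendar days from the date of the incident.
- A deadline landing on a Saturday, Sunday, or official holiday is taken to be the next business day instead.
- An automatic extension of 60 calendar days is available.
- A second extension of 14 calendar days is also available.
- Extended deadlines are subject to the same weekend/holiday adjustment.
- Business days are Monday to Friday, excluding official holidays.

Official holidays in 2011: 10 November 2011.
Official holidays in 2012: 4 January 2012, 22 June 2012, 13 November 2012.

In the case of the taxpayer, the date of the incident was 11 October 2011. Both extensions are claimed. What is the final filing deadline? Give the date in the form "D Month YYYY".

Trigger date 11 October 2011 + 30 calendar days = 10 November 2011.
10 November 2011 is a listed holiday, so it moves to the next business day, 11 November 2011 (Friday).
Applying the 60-calendar-day extension: 11 November 2011 + 60 days = 10 January 2012.
Since 10 January 2012 is a Tuesday and not a holiday, the date is unchanged.
The 14-calendar-day extension moves the deadline from 10 January 2012 to 24 January 2012.
Since 24 January 2012 is a Tuesday and not a holiday, the date is unchanged.
Final deadline: 24 January 2012.

24 January 2012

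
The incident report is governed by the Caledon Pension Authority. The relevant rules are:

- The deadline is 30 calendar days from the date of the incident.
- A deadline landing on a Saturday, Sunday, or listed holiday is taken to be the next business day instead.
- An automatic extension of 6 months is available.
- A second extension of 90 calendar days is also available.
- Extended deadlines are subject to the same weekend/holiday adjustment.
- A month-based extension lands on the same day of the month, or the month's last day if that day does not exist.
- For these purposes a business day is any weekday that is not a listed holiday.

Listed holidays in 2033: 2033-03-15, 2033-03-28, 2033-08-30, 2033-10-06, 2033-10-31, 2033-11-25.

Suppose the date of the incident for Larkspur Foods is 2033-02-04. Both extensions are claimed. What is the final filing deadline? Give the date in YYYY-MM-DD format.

2033-12-06

Trigger date 2033-02-04 + 30 calendar days = 2033-03-06.
2033-03-06 falls on a Sunday. Rolling to the next business day gives 2033-03-07, a Monday.
The 6 months extension carries 2033-03-07 to 2033-09-07.
2033-09-07 falls on a Wednesday, which is a business day, so no adjustment is needed.
The 90-calendar-day extension moves the deadline from 2033-09-07 to 2033-12-06.
2033-12-06 falls on a Tuesday, which is a business day, so no adjustment is needed.
So the filing is due 2033-12-06.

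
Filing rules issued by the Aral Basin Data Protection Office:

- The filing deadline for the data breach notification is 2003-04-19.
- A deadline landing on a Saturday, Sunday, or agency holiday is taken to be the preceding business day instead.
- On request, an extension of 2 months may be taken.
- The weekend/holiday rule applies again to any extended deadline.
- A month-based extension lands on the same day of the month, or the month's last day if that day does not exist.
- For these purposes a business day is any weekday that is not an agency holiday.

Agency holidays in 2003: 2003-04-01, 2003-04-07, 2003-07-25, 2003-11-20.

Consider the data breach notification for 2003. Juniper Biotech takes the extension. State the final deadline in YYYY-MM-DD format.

2003-06-18

The statutory due date is 2003-04-19.
2003-04-19 is a Saturday, so it moves to the preceding business day, 2003-04-18 (Friday).
The 2 months extension carries 2003-04-18 to 2003-06-18.
Since 2003-06-18 is a Wednesday and not a holiday, the date is unchanged.
Final deadline: 2003-06-18.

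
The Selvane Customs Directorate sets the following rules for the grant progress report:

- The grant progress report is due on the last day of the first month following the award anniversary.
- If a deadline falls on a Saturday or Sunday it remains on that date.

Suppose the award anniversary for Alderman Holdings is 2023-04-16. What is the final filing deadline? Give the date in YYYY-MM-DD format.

2023-05-31

1 month after 2023-04-16 is May 2023; that month ends on 2023-05-31.
No adjustment is made for weekends or holidays, so 2023-05-31 stands.
Final deadline: 2023-05-31.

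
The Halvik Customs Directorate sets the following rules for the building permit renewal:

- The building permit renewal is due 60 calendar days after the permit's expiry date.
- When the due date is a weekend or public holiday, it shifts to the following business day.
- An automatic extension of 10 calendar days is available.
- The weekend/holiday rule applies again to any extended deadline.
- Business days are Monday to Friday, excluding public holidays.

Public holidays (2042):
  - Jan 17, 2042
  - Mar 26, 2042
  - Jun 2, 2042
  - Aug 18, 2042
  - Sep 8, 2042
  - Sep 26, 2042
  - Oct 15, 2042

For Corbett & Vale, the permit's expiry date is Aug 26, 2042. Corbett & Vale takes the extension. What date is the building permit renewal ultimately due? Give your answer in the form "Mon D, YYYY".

Nov 6, 2042

Trigger date Aug 26, 2042 + 60 calendar days = Oct 25, 2042.
Oct 25, 2042 is a Saturday; the next business day is Oct 27, 2042 (Monday).
With the 10-day extension, Oct 27, 2042 becomes Nov 6, 2042.
Nov 6, 2042 is a Thursday and not a listed holiday, so it stands.
Deadline: Nov 6, 2042.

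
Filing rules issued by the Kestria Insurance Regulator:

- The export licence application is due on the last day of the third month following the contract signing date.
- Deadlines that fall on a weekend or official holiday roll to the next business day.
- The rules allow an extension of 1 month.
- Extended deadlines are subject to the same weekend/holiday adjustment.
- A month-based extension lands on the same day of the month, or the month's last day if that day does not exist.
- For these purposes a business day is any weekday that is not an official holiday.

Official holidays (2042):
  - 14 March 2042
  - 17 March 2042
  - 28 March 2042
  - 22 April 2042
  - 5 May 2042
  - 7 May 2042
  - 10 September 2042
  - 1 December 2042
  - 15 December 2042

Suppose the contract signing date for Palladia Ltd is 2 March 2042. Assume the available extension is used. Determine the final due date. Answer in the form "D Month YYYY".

3 months after 2 March 2042 is June 2042; that month ends on 30 June 2042.
30 June 2042 is a Monday and not a listed holiday, so it stands.
Add 1 month to 30 June 2042: 30 July 2042.
30 July 2042 falls on a Wednesday, which is a business day, so no adjustment is needed.
So the filing is due 30 July 2042.

30 July 2042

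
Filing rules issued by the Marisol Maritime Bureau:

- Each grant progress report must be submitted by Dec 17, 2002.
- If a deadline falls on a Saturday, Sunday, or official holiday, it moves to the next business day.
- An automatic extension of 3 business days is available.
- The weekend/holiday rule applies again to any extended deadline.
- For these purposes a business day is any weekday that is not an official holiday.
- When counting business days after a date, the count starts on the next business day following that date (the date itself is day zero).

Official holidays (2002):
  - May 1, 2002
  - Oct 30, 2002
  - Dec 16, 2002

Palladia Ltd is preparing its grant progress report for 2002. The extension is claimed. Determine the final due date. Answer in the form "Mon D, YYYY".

Dec 20, 2002

The stated deadline is Dec 17, 2002.
Dec 17, 2002 is a Tuesday and not a listed holiday, so it stands.
Counting 3 further business days from Dec 17, 2002 reaches Dec 20, 2002.
Since Dec 20, 2002 is a Friday and not a holiday, the date is unchanged.
The final due date is Dec 20, 2002.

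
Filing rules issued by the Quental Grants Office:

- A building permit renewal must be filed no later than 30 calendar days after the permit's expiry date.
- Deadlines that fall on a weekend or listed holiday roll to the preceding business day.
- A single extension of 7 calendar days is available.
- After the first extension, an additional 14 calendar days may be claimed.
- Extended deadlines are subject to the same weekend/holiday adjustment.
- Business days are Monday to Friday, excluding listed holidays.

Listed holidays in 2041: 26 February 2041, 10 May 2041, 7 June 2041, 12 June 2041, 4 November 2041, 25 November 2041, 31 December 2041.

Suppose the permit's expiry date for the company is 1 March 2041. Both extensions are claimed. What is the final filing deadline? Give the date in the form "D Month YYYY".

Trigger date 1 March 2041 + 30 calendar days = 31 March 2041.
Because 31 March 2041 is a Sunday, the deadline becomes 29 March 2041 (Friday).
The 7-calendar-day extension moves the deadline from 29 March 2041 to 5 April 2041.
Since 5 April 2041 is a Friday and not a holiday, the date is unchanged.
Applying the 14-calendar-day extension: 5 April 2041 + 14 days = 19 April 2041.
19 April 2041 falls on a Friday, which is a business day, so no adjustment is needed.
So the filing is due 19 April 2041.

19 April 2041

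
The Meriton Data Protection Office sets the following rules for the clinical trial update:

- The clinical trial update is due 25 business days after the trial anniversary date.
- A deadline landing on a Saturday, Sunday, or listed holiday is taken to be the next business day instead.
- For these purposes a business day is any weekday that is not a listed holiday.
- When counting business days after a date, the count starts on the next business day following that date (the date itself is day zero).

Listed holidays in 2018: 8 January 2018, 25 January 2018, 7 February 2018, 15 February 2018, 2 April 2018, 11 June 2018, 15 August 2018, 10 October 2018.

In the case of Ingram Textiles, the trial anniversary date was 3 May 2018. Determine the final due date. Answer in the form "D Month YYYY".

7 June 2018

25 business days after 3 May 2018, excluding weekends and holidays, is 7 June 2018.
7 June 2018 is a Thursday and not a listed holiday, so it stands.
So the filing is due 7 June 2018.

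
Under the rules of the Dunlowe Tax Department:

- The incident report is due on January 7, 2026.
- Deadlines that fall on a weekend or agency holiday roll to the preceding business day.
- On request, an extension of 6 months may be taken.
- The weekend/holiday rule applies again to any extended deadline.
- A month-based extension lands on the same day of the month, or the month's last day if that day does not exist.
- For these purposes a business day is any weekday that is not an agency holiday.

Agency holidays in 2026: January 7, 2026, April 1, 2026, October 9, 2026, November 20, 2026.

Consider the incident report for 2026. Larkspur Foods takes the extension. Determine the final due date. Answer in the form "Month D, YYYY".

July 6, 2026

Start from the fixed due date, January 7, 2026.
Because January 7, 2026 is a listed holiday, the deadline becomes January 6, 2026 (Tuesday).
The 6 months extension carries January 6, 2026 to July 6, 2026.
Since July 6, 2026 is a Monday and not a holiday, the date is unchanged.
Deadline: July 6, 2026.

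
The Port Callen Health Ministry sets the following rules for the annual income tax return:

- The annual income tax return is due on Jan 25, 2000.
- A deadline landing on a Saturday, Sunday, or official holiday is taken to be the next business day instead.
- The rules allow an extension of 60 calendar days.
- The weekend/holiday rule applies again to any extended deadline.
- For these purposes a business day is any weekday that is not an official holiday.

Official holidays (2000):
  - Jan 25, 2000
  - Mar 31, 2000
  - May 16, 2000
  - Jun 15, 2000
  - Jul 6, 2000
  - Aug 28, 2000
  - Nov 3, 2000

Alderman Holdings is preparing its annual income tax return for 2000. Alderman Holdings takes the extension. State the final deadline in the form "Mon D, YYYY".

Start from the fixed due date, Jan 25, 2000.
Jan 25, 2000 falls on a listed holiday. Rolling to the next business day gives Jan 26, 2000, a Wednesday.
Add the 60 calendar-day extension to Jan 26, 2000: Mar 26, 2000.
Mar 26, 2000 is a Sunday, so it moves to the next business day, Mar 27, 2000 (Monday).
Deadline: Mar 27, 2000.

Mar 27, 2000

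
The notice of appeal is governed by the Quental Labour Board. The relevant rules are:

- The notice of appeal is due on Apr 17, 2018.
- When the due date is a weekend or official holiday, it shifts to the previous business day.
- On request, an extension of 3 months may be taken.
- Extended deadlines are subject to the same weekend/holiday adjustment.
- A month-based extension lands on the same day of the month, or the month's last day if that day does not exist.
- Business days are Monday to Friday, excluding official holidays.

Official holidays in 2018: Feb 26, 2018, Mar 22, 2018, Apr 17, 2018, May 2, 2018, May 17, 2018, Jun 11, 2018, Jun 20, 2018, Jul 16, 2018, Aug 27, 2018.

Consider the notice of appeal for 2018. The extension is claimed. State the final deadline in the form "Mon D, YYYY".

Start from the fixed due date, Apr 17, 2018.
Apr 17, 2018 is a listed holiday, so it moves to the preceding business day, Apr 16, 2018 (Monday).
Add 3 months to Apr 16, 2018: Jul 16, 2018.
Jul 16, 2018 is a listed holiday; the preceding business day is Jul 13, 2018 (Friday).
Deadline: Jul 13, 2018.

Jul 13, 2018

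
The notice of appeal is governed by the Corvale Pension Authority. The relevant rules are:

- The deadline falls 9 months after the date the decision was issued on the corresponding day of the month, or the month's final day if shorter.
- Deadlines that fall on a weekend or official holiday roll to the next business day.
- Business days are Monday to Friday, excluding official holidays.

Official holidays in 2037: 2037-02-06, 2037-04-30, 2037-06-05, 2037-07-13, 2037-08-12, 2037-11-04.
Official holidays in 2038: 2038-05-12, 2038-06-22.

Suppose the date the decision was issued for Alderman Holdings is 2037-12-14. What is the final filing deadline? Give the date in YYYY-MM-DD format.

Moving 9 months forward from 2037-12-14 on the corresponding day gives 2038-09-14.
2038-09-14 is a Tuesday and not a listed holiday, so it stands.
Final deadline: 2038-09-14.

2038-09-14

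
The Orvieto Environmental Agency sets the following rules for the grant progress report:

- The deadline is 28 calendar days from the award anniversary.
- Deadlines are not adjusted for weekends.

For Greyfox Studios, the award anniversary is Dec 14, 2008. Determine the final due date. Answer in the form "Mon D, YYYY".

Jan 11, 2009

28 calendar days after Dec 14, 2008 is Jan 11, 2009.
Jan 11, 2009 is a Sunday; no weekend or holiday adjustment applies.
Deadline: Jan 11, 2009.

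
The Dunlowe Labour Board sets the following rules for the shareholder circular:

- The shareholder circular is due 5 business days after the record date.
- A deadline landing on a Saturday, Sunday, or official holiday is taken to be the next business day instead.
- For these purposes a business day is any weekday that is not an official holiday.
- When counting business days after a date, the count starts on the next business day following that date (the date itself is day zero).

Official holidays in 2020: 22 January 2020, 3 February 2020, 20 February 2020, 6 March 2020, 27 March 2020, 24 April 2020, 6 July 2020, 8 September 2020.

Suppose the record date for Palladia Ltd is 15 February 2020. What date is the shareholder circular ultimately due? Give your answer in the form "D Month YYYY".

24 February 2020

Counting 5 business days after 15 February 2020 (skipping weekends and listed holidays) reaches 24 February 2020.
24 February 2020 is a Monday and not a listed holiday, so it stands.
The final due date is 24 February 2020.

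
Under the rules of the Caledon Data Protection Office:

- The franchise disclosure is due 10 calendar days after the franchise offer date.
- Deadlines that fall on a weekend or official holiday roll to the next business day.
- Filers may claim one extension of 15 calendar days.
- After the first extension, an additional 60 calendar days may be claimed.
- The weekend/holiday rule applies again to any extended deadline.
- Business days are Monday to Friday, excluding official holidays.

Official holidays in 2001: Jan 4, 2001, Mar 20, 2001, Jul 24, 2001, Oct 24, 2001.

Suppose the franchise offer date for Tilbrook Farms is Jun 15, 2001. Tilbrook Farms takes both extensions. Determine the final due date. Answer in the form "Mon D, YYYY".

Sep 10, 2001

From Jun 15, 2001, 10 calendar days later is Jun 25, 2001.
Jun 25, 2001 falls on a Monday, which is a business day, so no adjustment is needed.
Add the 15 calendar-day extension to Jun 25, 2001: Jul 10, 2001.
Since Jul 10, 2001 is a Tuesday and not a holiday, the date is unchanged.
With the 60-day extension, Jul 10, 2001 becomes Sep 8, 2001.
Sep 8, 2001 is a Saturday; the next business day is Sep 10, 2001 (Monday).
Final deadline: Sep 10, 2001.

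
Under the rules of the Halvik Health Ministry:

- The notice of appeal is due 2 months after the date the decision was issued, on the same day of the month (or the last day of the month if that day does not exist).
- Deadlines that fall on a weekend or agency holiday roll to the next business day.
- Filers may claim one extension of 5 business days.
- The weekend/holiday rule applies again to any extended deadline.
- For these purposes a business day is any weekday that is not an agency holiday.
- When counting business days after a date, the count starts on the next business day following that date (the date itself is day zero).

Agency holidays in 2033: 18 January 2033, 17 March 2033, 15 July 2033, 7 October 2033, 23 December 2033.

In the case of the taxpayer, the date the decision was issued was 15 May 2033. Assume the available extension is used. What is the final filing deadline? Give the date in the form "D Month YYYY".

25 July 2033

2 months from 15 May 2033 is 15 July 2033.
15 July 2033 falls on a listed holiday. Rolling to the next business day gives 18 July 2033, a Monday.
Applying the 5-business-day extension: 5 business days after 18 July 2033 is 25 July 2033.
25 July 2033 falls on a Monday, which is a business day, so no adjustment is needed.
The final due date is 25 July 2033.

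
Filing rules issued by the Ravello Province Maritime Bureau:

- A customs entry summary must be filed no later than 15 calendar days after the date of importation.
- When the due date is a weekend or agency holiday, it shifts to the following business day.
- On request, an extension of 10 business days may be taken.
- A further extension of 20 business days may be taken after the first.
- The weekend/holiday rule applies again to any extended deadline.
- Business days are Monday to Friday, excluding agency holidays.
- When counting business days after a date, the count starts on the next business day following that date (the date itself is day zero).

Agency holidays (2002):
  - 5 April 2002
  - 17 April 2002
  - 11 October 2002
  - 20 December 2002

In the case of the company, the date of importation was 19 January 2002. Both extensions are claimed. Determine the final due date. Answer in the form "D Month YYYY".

18 March 2002

Trigger date 19 January 2002 + 15 calendar days = 3 February 2002.
3 February 2002 is a Sunday; the next business day is 4 February 2002 (Monday).
Counting 10 further business days from 4 February 2002 reaches 18 February 2002.
Since 18 February 2002 is a Monday and not a holiday, the date is unchanged.
The 20-business-day extension runs from 18 February 2002 to 18 March 2002.
18 March 2002 falls on a Monday, which is a business day, so no adjustment is needed.
The final due date is 18 March 2002.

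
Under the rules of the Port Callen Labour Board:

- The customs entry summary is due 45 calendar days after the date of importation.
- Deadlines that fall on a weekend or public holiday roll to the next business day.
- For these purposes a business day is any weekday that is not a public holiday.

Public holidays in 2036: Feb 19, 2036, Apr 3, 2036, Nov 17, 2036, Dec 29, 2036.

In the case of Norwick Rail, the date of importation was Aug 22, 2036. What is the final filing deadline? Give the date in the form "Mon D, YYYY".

Adding 45 calendar days to Aug 22, 2036 gives Oct 6, 2036.
Since Oct 6, 2036 is a Monday and not a holiday, the date is unchanged.
So the filing is due Oct 6, 2036.

Oct 6, 2036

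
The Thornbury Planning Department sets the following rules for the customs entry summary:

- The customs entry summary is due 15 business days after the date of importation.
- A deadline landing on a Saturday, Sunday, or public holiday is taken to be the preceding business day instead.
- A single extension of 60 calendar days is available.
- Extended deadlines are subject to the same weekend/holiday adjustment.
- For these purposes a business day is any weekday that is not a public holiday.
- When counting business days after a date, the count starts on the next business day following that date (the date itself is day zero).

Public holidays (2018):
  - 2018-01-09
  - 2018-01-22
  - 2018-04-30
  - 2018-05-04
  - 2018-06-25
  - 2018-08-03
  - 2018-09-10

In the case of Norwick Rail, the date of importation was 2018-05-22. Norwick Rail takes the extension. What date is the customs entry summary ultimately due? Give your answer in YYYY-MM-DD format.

2018-08-10

Counting 15 business days after 2018-05-22 (skipping weekends and listed holidays) reaches 2018-06-12.
Since 2018-06-12 is a Tuesday and not a holiday, the date is unchanged.
The 60-calendar-day extension moves the deadline from 2018-06-12 to 2018-08-11.
2018-08-11 is a Saturday; the preceding business day is 2018-08-10 (Friday).
The final due date is 2018-08-10.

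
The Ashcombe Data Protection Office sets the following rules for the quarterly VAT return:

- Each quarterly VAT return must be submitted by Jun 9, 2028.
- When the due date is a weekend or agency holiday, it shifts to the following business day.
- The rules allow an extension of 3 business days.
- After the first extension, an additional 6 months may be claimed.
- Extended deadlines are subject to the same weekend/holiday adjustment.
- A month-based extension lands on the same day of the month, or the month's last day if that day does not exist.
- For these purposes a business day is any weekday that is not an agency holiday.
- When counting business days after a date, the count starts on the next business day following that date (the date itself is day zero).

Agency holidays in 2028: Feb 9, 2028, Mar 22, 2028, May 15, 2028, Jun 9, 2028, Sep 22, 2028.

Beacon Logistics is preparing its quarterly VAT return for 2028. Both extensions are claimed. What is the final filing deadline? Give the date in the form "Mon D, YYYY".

The stated deadline is Jun 9, 2028.
Jun 9, 2028 falls on a listed holiday. Rolling to the next business day gives Jun 12, 2028, a Monday.
The 3-business-day extension runs from Jun 12, 2028 to Jun 15, 2028.
Since Jun 15, 2028 is a Thursday and not a holiday, the date is unchanged.
Applying the 6 months extension: 6 months after Jun 15, 2028 is Dec 15, 2028.
Since Dec 15, 2028 is a Friday and not a holiday, the date is unchanged.
Final deadline: Dec 15, 2028.

Dec 15, 2028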